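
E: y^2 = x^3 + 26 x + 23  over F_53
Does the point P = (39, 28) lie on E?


Check whether y^2 = x^3 + 26 x + 23 (mod 53) for (x, y) = (39, 28).
LHS: y^2 = 28^2 mod 53 = 42
RHS: x^3 + 26 x + 23 = 39^3 + 26*39 + 23 mod 53 = 42
LHS = RHS

Yes, on the curve


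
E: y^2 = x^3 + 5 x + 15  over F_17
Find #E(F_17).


For each x in F_17, count y with y^2 = x^3 + 5 x + 15 mod 17:
  x = 0: RHS = 15, y in [7, 10]  -> 2 point(s)
  x = 1: RHS = 4, y in [2, 15]  -> 2 point(s)
  x = 2: RHS = 16, y in [4, 13]  -> 2 point(s)
  x = 7: RHS = 2, y in [6, 11]  -> 2 point(s)
  x = 12: RHS = 1, y in [1, 16]  -> 2 point(s)
  x = 13: RHS = 16, y in [4, 13]  -> 2 point(s)
  x = 16: RHS = 9, y in [3, 14]  -> 2 point(s)
Affine points: 14. Add the point at infinity: total = 15.

#E(F_17) = 15


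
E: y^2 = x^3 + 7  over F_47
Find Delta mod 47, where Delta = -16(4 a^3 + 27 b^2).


4 a^3 + 27 b^2 = 4*0^3 + 27*7^2 = 0 + 1323 = 1323
Delta = -16 * (1323) = -21168
Delta mod 47 = 29

Delta = 29 (mod 47)


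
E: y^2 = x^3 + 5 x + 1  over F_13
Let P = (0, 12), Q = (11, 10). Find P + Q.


P != Q, so use the chord formula.
s = (y2 - y1) / (x2 - x1) = (11) / (11) mod 13 = 1
x3 = s^2 - x1 - x2 mod 13 = 1^2 - 0 - 11 = 3
y3 = s (x1 - x3) - y1 mod 13 = 1 * (0 - 3) - 12 = 11

P + Q = (3, 11)


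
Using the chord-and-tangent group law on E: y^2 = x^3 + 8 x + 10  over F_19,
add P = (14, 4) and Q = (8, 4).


P != Q, so use the chord formula.
s = (y2 - y1) / (x2 - x1) = (0) / (13) mod 19 = 0
x3 = s^2 - x1 - x2 mod 19 = 0^2 - 14 - 8 = 16
y3 = s (x1 - x3) - y1 mod 19 = 0 * (14 - 16) - 4 = 15

P + Q = (16, 15)


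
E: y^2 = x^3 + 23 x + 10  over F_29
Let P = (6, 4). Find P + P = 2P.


Doubling: s = (3 x1^2 + a) / (2 y1)
s = (3*6^2 + 23) / (2*4) mod 29 = 20
x3 = s^2 - 2 x1 mod 29 = 20^2 - 2*6 = 11
y3 = s (x1 - x3) - y1 mod 29 = 20 * (6 - 11) - 4 = 12

2P = (11, 12)


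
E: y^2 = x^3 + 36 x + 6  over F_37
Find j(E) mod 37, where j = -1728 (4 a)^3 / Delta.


Delta = -16(4 a^3 + 27 b^2) mod 37 = 15
-1728 * (4 a)^3 = -1728 * (4*36)^3 mod 37 = 36
j = 36 * 15^(-1) mod 37 = 32

j = 32 (mod 37)


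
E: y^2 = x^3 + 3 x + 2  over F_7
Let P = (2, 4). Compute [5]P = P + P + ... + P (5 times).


k = 5 = 101_2 (binary, LSB first: 101)
Double-and-add from P = (2, 4):
  bit 0 = 1: acc = O + (2, 4) = (2, 4)
  bit 1 = 0: acc unchanged = (2, 4)
  bit 2 = 1: acc = (2, 4) + (0, 3) = (0, 4)

5P = (0, 4)


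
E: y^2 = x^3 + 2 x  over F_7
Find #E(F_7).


For each x in F_7, count y with y^2 = x^3 + 2 x + 0 mod 7:
  x = 0: RHS = 0, y in [0]  -> 1 point(s)
  x = 4: RHS = 2, y in [3, 4]  -> 2 point(s)
  x = 5: RHS = 2, y in [3, 4]  -> 2 point(s)
  x = 6: RHS = 4, y in [2, 5]  -> 2 point(s)
Affine points: 7. Add the point at infinity: total = 8.

#E(F_7) = 8


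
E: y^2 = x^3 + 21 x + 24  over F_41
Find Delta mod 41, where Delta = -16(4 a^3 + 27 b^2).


4 a^3 + 27 b^2 = 4*21^3 + 27*24^2 = 37044 + 15552 = 52596
Delta = -16 * (52596) = -841536
Delta mod 41 = 30

Delta = 30 (mod 41)


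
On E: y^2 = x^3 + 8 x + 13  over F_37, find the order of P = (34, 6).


Compute successive multiples of P until we hit O:
  1P = (34, 6)
  2P = (5, 20)
  3P = (8, 21)
  4P = (36, 35)
  5P = (20, 12)
  6P = (30, 24)
  7P = (21, 28)
  8P = (35, 27)
  ... (continuing to 18P)
  18P = O

ord(P) = 18


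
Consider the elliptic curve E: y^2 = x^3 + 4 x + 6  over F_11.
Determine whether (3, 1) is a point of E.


Check whether y^2 = x^3 + 4 x + 6 (mod 11) for (x, y) = (3, 1).
LHS: y^2 = 1^2 mod 11 = 1
RHS: x^3 + 4 x + 6 = 3^3 + 4*3 + 6 mod 11 = 1
LHS = RHS

Yes, on the curve


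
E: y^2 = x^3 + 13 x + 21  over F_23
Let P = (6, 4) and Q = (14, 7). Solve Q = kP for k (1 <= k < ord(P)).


Enumerate multiples of P until we hit Q = (14, 7):
  1P = (6, 4)
  2P = (13, 8)
  3P = (17, 16)
  4P = (1, 14)
  5P = (20, 1)
  6P = (15, 16)
  7P = (14, 16)
  8P = (11, 0)
  9P = (14, 7)
Match found at i = 9.

k = 9


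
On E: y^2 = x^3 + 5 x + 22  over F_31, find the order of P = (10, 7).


Compute successive multiples of P until we hit O:
  1P = (10, 7)
  2P = (29, 2)
  3P = (1, 20)
  4P = (24, 27)
  5P = (6, 12)
  6P = (3, 23)
  7P = (15, 0)
  8P = (3, 8)
  ... (continuing to 14P)
  14P = O

ord(P) = 14


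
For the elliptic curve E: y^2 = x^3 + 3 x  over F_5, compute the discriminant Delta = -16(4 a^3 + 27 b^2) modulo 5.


4 a^3 + 27 b^2 = 4*3^3 + 27*0^2 = 108 + 0 = 108
Delta = -16 * (108) = -1728
Delta mod 5 = 2

Delta = 2 (mod 5)


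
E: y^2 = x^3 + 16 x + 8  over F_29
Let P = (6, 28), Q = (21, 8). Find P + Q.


P != Q, so use the chord formula.
s = (y2 - y1) / (x2 - x1) = (9) / (15) mod 29 = 18
x3 = s^2 - x1 - x2 mod 29 = 18^2 - 6 - 21 = 7
y3 = s (x1 - x3) - y1 mod 29 = 18 * (6 - 7) - 28 = 12

P + Q = (7, 12)


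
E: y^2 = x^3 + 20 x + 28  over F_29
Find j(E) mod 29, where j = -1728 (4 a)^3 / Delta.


Delta = -16(4 a^3 + 27 b^2) mod 29 = 27
-1728 * (4 a)^3 = -1728 * (4*20)^3 mod 29 = 2
j = 2 * 27^(-1) mod 29 = 28

j = 28 (mod 29)


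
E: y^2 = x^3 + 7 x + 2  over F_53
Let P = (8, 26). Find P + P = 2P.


Doubling: s = (3 x1^2 + a) / (2 y1)
s = (3*8^2 + 7) / (2*26) mod 53 = 13
x3 = s^2 - 2 x1 mod 53 = 13^2 - 2*8 = 47
y3 = s (x1 - x3) - y1 mod 53 = 13 * (8 - 47) - 26 = 50

2P = (47, 50)


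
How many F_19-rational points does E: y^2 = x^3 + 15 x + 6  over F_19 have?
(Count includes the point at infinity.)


For each x in F_19, count y with y^2 = x^3 + 15 x + 6 mod 19:
  x = 0: RHS = 6, y in [5, 14]  -> 2 point(s)
  x = 2: RHS = 6, y in [5, 14]  -> 2 point(s)
  x = 4: RHS = 16, y in [4, 15]  -> 2 point(s)
  x = 5: RHS = 16, y in [4, 15]  -> 2 point(s)
  x = 7: RHS = 17, y in [6, 13]  -> 2 point(s)
  x = 8: RHS = 11, y in [7, 12]  -> 2 point(s)
  x = 10: RHS = 16, y in [4, 15]  -> 2 point(s)
  x = 11: RHS = 1, y in [1, 18]  -> 2 point(s)
  x = 13: RHS = 4, y in [2, 17]  -> 2 point(s)
  x = 17: RHS = 6, y in [5, 14]  -> 2 point(s)
  x = 18: RHS = 9, y in [3, 16]  -> 2 point(s)
Affine points: 22. Add the point at infinity: total = 23.

#E(F_19) = 23


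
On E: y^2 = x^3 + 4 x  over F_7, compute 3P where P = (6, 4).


k = 3 = 11_2 (binary, LSB first: 11)
Double-and-add from P = (6, 4):
  bit 0 = 1: acc = O + (6, 4) = (6, 4)
  bit 1 = 1: acc = (6, 4) + (2, 3) = (3, 2)

3P = (3, 2)


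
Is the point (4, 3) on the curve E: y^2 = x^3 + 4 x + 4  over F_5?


Check whether y^2 = x^3 + 4 x + 4 (mod 5) for (x, y) = (4, 3).
LHS: y^2 = 3^2 mod 5 = 4
RHS: x^3 + 4 x + 4 = 4^3 + 4*4 + 4 mod 5 = 4
LHS = RHS

Yes, on the curve


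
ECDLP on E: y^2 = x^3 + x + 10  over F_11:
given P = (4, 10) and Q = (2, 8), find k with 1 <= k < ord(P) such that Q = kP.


Enumerate multiples of P until we hit Q = (2, 8):
  1P = (4, 10)
  2P = (1, 10)
  3P = (6, 1)
  4P = (2, 3)
  5P = (9, 0)
  6P = (2, 8)
Match found at i = 6.

k = 6


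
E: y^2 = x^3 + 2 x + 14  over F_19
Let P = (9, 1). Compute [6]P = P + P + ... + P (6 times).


k = 6 = 110_2 (binary, LSB first: 011)
Double-and-add from P = (9, 1):
  bit 0 = 0: acc unchanged = O
  bit 1 = 1: acc = O + (2, 11) = (2, 11)
  bit 2 = 1: acc = (2, 11) + (3, 16) = (1, 13)

6P = (1, 13)


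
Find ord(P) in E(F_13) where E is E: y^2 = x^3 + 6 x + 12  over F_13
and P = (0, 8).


Compute successive multiples of P until we hit O:
  1P = (0, 8)
  2P = (4, 10)
  3P = (6, 2)
  4P = (8, 0)
  5P = (6, 11)
  6P = (4, 3)
  7P = (0, 5)
  8P = O

ord(P) = 8


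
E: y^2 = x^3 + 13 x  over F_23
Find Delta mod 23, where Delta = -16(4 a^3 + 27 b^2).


4 a^3 + 27 b^2 = 4*13^3 + 27*0^2 = 8788 + 0 = 8788
Delta = -16 * (8788) = -140608
Delta mod 23 = 14

Delta = 14 (mod 23)


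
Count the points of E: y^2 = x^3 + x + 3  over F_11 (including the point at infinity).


For each x in F_11, count y with y^2 = x^3 + 1 x + 3 mod 11:
  x = 0: RHS = 3, y in [5, 6]  -> 2 point(s)
  x = 1: RHS = 5, y in [4, 7]  -> 2 point(s)
  x = 3: RHS = 0, y in [0]  -> 1 point(s)
  x = 4: RHS = 5, y in [4, 7]  -> 2 point(s)
  x = 5: RHS = 1, y in [1, 10]  -> 2 point(s)
  x = 6: RHS = 5, y in [4, 7]  -> 2 point(s)
  x = 7: RHS = 1, y in [1, 10]  -> 2 point(s)
  x = 9: RHS = 4, y in [2, 9]  -> 2 point(s)
  x = 10: RHS = 1, y in [1, 10]  -> 2 point(s)
Affine points: 17. Add the point at infinity: total = 18.

#E(F_11) = 18


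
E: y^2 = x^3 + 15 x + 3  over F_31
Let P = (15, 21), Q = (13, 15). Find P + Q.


P != Q, so use the chord formula.
s = (y2 - y1) / (x2 - x1) = (25) / (29) mod 31 = 3
x3 = s^2 - x1 - x2 mod 31 = 3^2 - 15 - 13 = 12
y3 = s (x1 - x3) - y1 mod 31 = 3 * (15 - 12) - 21 = 19

P + Q = (12, 19)


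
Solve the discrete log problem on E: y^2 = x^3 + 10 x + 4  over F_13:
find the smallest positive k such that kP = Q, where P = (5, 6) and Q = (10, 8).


Enumerate multiples of P until we hit Q = (10, 8):
  1P = (5, 6)
  2P = (0, 11)
  3P = (9, 11)
  4P = (3, 3)
  5P = (4, 2)
  6P = (7, 12)
  7P = (10, 5)
  8P = (10, 8)
Match found at i = 8.

k = 8


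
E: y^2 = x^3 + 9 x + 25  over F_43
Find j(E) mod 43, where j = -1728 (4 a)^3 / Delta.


Delta = -16(4 a^3 + 27 b^2) mod 43 = 39
-1728 * (4 a)^3 = -1728 * (4*9)^3 mod 43 = 35
j = 35 * 39^(-1) mod 43 = 2

j = 2 (mod 43)


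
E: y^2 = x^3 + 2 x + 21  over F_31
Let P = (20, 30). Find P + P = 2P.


Doubling: s = (3 x1^2 + a) / (2 y1)
s = (3*20^2 + 2) / (2*30) mod 31 = 19
x3 = s^2 - 2 x1 mod 31 = 19^2 - 2*20 = 11
y3 = s (x1 - x3) - y1 mod 31 = 19 * (20 - 11) - 30 = 17

2P = (11, 17)


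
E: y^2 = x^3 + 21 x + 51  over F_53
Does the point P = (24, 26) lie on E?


Check whether y^2 = x^3 + 21 x + 51 (mod 53) for (x, y) = (24, 26).
LHS: y^2 = 26^2 mod 53 = 40
RHS: x^3 + 21 x + 51 = 24^3 + 21*24 + 51 mod 53 = 16
LHS != RHS

No, not on the curve


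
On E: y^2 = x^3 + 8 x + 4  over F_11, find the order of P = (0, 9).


Compute successive multiples of P until we hit O:
  1P = (0, 9)
  2P = (4, 10)
  3P = (5, 9)
  4P = (6, 2)
  5P = (3, 0)
  6P = (6, 9)
  7P = (5, 2)
  8P = (4, 1)
  ... (continuing to 10P)
  10P = O

ord(P) = 10


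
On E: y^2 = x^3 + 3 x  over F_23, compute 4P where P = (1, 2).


k = 4 = 100_2 (binary, LSB first: 001)
Double-and-add from P = (1, 2):
  bit 0 = 0: acc unchanged = O
  bit 1 = 0: acc unchanged = O
  bit 2 = 1: acc = O + (12, 4) = (12, 4)

4P = (12, 4)


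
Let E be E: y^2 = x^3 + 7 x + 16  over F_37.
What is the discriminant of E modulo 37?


4 a^3 + 27 b^2 = 4*7^3 + 27*16^2 = 1372 + 6912 = 8284
Delta = -16 * (8284) = -132544
Delta mod 37 = 27

Delta = 27 (mod 37)


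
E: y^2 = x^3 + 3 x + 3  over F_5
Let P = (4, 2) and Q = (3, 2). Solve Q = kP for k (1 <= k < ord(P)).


Enumerate multiples of P until we hit Q = (3, 2):
  1P = (4, 2)
  2P = (3, 2)
Match found at i = 2.

k = 2


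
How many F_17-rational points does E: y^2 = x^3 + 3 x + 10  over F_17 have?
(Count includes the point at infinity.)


For each x in F_17, count y with y^2 = x^3 + 3 x + 10 mod 17:
  x = 4: RHS = 1, y in [1, 16]  -> 2 point(s)
  x = 7: RHS = 0, y in [0]  -> 1 point(s)
  x = 8: RHS = 2, y in [6, 11]  -> 2 point(s)
  x = 9: RHS = 1, y in [1, 16]  -> 2 point(s)
  x = 13: RHS = 2, y in [6, 11]  -> 2 point(s)
  x = 14: RHS = 8, y in [5, 12]  -> 2 point(s)
  x = 15: RHS = 13, y in [8, 9]  -> 2 point(s)
Affine points: 13. Add the point at infinity: total = 14.

#E(F_17) = 14


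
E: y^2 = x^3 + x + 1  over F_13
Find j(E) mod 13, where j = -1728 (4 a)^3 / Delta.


Delta = -16(4 a^3 + 27 b^2) mod 13 = 11
-1728 * (4 a)^3 = -1728 * (4*1)^3 mod 13 = 12
j = 12 * 11^(-1) mod 13 = 7

j = 7 (mod 13)


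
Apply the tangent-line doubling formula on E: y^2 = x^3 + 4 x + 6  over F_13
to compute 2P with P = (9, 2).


Doubling: s = (3 x1^2 + a) / (2 y1)
s = (3*9^2 + 4) / (2*2) mod 13 = 0
x3 = s^2 - 2 x1 mod 13 = 0^2 - 2*9 = 8
y3 = s (x1 - x3) - y1 mod 13 = 0 * (9 - 8) - 2 = 11

2P = (8, 11)


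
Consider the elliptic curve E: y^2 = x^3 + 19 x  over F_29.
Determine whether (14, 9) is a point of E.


Check whether y^2 = x^3 + 19 x + 0 (mod 29) for (x, y) = (14, 9).
LHS: y^2 = 9^2 mod 29 = 23
RHS: x^3 + 19 x + 0 = 14^3 + 19*14 + 0 mod 29 = 23
LHS = RHS

Yes, on the curve


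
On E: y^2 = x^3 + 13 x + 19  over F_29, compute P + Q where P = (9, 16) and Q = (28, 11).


P != Q, so use the chord formula.
s = (y2 - y1) / (x2 - x1) = (24) / (19) mod 29 = 15
x3 = s^2 - x1 - x2 mod 29 = 15^2 - 9 - 28 = 14
y3 = s (x1 - x3) - y1 mod 29 = 15 * (9 - 14) - 16 = 25

P + Q = (14, 25)


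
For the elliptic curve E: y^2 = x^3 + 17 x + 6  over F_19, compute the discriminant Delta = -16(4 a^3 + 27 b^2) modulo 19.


4 a^3 + 27 b^2 = 4*17^3 + 27*6^2 = 19652 + 972 = 20624
Delta = -16 * (20624) = -329984
Delta mod 19 = 8

Delta = 8 (mod 19)


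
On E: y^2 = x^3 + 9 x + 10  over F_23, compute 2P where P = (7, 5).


Doubling: s = (3 x1^2 + a) / (2 y1)
s = (3*7^2 + 9) / (2*5) mod 23 = 11
x3 = s^2 - 2 x1 mod 23 = 11^2 - 2*7 = 15
y3 = s (x1 - x3) - y1 mod 23 = 11 * (7 - 15) - 5 = 22

2P = (15, 22)


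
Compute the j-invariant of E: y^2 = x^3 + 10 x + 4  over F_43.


Delta = -16(4 a^3 + 27 b^2) mod 43 = 38
-1728 * (4 a)^3 = -1728 * (4*10)^3 mod 43 = 1
j = 1 * 38^(-1) mod 43 = 17

j = 17 (mod 43)


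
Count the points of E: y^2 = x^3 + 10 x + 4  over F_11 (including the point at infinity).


For each x in F_11, count y with y^2 = x^3 + 10 x + 4 mod 11:
  x = 0: RHS = 4, y in [2, 9]  -> 2 point(s)
  x = 1: RHS = 4, y in [2, 9]  -> 2 point(s)
  x = 4: RHS = 9, y in [3, 8]  -> 2 point(s)
  x = 5: RHS = 3, y in [5, 6]  -> 2 point(s)
  x = 6: RHS = 5, y in [4, 7]  -> 2 point(s)
  x = 9: RHS = 9, y in [3, 8]  -> 2 point(s)
  x = 10: RHS = 4, y in [2, 9]  -> 2 point(s)
Affine points: 14. Add the point at infinity: total = 15.

#E(F_11) = 15


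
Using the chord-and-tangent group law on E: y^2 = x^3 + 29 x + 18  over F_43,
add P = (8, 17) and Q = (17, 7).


P != Q, so use the chord formula.
s = (y2 - y1) / (x2 - x1) = (33) / (9) mod 43 = 18
x3 = s^2 - x1 - x2 mod 43 = 18^2 - 8 - 17 = 41
y3 = s (x1 - x3) - y1 mod 43 = 18 * (8 - 41) - 17 = 34

P + Q = (41, 34)


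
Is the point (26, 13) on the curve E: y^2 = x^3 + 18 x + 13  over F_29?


Check whether y^2 = x^3 + 18 x + 13 (mod 29) for (x, y) = (26, 13).
LHS: y^2 = 13^2 mod 29 = 24
RHS: x^3 + 18 x + 13 = 26^3 + 18*26 + 13 mod 29 = 19
LHS != RHS

No, not on the curve


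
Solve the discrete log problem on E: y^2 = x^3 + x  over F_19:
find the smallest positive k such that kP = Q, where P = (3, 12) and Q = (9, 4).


Enumerate multiples of P until we hit Q = (9, 4):
  1P = (3, 12)
  2P = (17, 16)
  3P = (8, 11)
  4P = (5, 15)
  5P = (18, 13)
  6P = (4, 12)
  7P = (12, 7)
  8P = (9, 4)
Match found at i = 8.

k = 8


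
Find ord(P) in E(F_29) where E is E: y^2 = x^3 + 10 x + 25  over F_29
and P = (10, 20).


Compute successive multiples of P until we hit O:
  1P = (10, 20)
  2P = (2, 13)
  3P = (1, 6)
  4P = (24, 13)
  5P = (17, 27)
  6P = (3, 16)
  7P = (11, 25)
  8P = (4, 10)
  ... (continuing to 25P)
  25P = O

ord(P) = 25


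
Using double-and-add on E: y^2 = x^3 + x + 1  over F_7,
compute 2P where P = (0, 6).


k = 2 = 10_2 (binary, LSB first: 01)
Double-and-add from P = (0, 6):
  bit 0 = 0: acc unchanged = O
  bit 1 = 1: acc = O + (2, 2) = (2, 2)

2P = (2, 2)


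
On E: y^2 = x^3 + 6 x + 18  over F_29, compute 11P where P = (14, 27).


k = 11 = 1011_2 (binary, LSB first: 1101)
Double-and-add from P = (14, 27):
  bit 0 = 1: acc = O + (14, 27) = (14, 27)
  bit 1 = 1: acc = (14, 27) + (6, 3) = (18, 19)
  bit 2 = 0: acc unchanged = (18, 19)
  bit 3 = 1: acc = (18, 19) + (2, 26) = (5, 17)

11P = (5, 17)


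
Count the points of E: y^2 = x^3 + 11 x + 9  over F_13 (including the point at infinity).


For each x in F_13, count y with y^2 = x^3 + 11 x + 9 mod 13:
  x = 0: RHS = 9, y in [3, 10]  -> 2 point(s)
  x = 2: RHS = 0, y in [0]  -> 1 point(s)
  x = 3: RHS = 4, y in [2, 11]  -> 2 point(s)
  x = 4: RHS = 0, y in [0]  -> 1 point(s)
  x = 7: RHS = 0, y in [0]  -> 1 point(s)
  x = 10: RHS = 1, y in [1, 12]  -> 2 point(s)
  x = 12: RHS = 10, y in [6, 7]  -> 2 point(s)
Affine points: 11. Add the point at infinity: total = 12.

#E(F_13) = 12


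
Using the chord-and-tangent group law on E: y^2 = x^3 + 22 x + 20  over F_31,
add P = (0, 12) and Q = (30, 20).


P != Q, so use the chord formula.
s = (y2 - y1) / (x2 - x1) = (8) / (30) mod 31 = 23
x3 = s^2 - x1 - x2 mod 31 = 23^2 - 0 - 30 = 3
y3 = s (x1 - x3) - y1 mod 31 = 23 * (0 - 3) - 12 = 12

P + Q = (3, 12)


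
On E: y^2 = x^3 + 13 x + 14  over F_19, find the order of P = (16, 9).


Compute successive multiples of P until we hit O:
  1P = (16, 9)
  2P = (10, 17)
  3P = (18, 0)
  4P = (10, 2)
  5P = (16, 10)
  6P = O

ord(P) = 6


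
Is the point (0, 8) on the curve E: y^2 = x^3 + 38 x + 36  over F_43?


Check whether y^2 = x^3 + 38 x + 36 (mod 43) for (x, y) = (0, 8).
LHS: y^2 = 8^2 mod 43 = 21
RHS: x^3 + 38 x + 36 = 0^3 + 38*0 + 36 mod 43 = 36
LHS != RHS

No, not on the curve


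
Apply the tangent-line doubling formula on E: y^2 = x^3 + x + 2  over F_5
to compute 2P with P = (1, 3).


Doubling: s = (3 x1^2 + a) / (2 y1)
s = (3*1^2 + 1) / (2*3) mod 5 = 4
x3 = s^2 - 2 x1 mod 5 = 4^2 - 2*1 = 4
y3 = s (x1 - x3) - y1 mod 5 = 4 * (1 - 4) - 3 = 0

2P = (4, 0)


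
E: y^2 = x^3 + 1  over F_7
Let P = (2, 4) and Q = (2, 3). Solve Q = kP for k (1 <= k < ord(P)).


Enumerate multiples of P until we hit Q = (2, 3):
  1P = (2, 4)
  2P = (0, 6)
  3P = (6, 0)
  4P = (0, 1)
  5P = (2, 3)
Match found at i = 5.

k = 5


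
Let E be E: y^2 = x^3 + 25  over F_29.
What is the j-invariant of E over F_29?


Delta = -16(4 a^3 + 27 b^2) mod 29 = 19
-1728 * (4 a)^3 = -1728 * (4*0)^3 mod 29 = 0
j = 0 * 19^(-1) mod 29 = 0

j = 0 (mod 29)


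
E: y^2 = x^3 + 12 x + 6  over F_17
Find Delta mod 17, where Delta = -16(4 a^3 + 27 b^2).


4 a^3 + 27 b^2 = 4*12^3 + 27*6^2 = 6912 + 972 = 7884
Delta = -16 * (7884) = -126144
Delta mod 17 = 13

Delta = 13 (mod 17)


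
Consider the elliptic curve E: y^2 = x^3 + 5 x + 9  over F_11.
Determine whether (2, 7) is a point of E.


Check whether y^2 = x^3 + 5 x + 9 (mod 11) for (x, y) = (2, 7).
LHS: y^2 = 7^2 mod 11 = 5
RHS: x^3 + 5 x + 9 = 2^3 + 5*2 + 9 mod 11 = 5
LHS = RHS

Yes, on the curve


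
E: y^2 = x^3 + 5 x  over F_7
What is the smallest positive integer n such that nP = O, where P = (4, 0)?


Compute successive multiples of P until we hit O:
  1P = (4, 0)
  2P = O

ord(P) = 2


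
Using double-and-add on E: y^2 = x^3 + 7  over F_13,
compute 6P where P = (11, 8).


k = 6 = 110_2 (binary, LSB first: 011)
Double-and-add from P = (11, 8):
  bit 0 = 0: acc unchanged = O
  bit 1 = 1: acc = O + (7, 8) = (7, 8)
  bit 2 = 1: acc = (7, 8) + (8, 8) = (11, 5)

6P = (11, 5)


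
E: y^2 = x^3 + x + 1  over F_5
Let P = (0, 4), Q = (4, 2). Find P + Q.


P != Q, so use the chord formula.
s = (y2 - y1) / (x2 - x1) = (3) / (4) mod 5 = 2
x3 = s^2 - x1 - x2 mod 5 = 2^2 - 0 - 4 = 0
y3 = s (x1 - x3) - y1 mod 5 = 2 * (0 - 0) - 4 = 1

P + Q = (0, 1)


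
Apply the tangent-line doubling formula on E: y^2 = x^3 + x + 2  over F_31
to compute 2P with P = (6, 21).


Doubling: s = (3 x1^2 + a) / (2 y1)
s = (3*6^2 + 1) / (2*21) mod 31 = 24
x3 = s^2 - 2 x1 mod 31 = 24^2 - 2*6 = 6
y3 = s (x1 - x3) - y1 mod 31 = 24 * (6 - 6) - 21 = 10

2P = (6, 10)


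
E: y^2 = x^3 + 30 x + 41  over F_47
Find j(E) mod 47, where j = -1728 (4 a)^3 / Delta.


Delta = -16(4 a^3 + 27 b^2) mod 47 = 7
-1728 * (4 a)^3 = -1728 * (4*30)^3 mod 47 = 25
j = 25 * 7^(-1) mod 47 = 17

j = 17 (mod 47)


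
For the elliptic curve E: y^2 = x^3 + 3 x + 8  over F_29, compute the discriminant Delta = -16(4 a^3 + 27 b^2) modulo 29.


4 a^3 + 27 b^2 = 4*3^3 + 27*8^2 = 108 + 1728 = 1836
Delta = -16 * (1836) = -29376
Delta mod 29 = 1

Delta = 1 (mod 29)


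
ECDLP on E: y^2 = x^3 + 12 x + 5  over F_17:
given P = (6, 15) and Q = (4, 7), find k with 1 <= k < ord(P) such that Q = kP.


Enumerate multiples of P until we hit Q = (4, 7):
  1P = (6, 15)
  2P = (4, 10)
  3P = (9, 3)
  4P = (1, 16)
  5P = (8, 16)
  6P = (16, 14)
  7P = (3, 0)
  8P = (16, 3)
  9P = (8, 1)
  10P = (1, 1)
  11P = (9, 14)
  12P = (4, 7)
Match found at i = 12.

k = 12


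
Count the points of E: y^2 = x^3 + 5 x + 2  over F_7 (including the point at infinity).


For each x in F_7, count y with y^2 = x^3 + 5 x + 2 mod 7:
  x = 0: RHS = 2, y in [3, 4]  -> 2 point(s)
  x = 1: RHS = 1, y in [1, 6]  -> 2 point(s)
  x = 3: RHS = 2, y in [3, 4]  -> 2 point(s)
  x = 4: RHS = 2, y in [3, 4]  -> 2 point(s)
Affine points: 8. Add the point at infinity: total = 9.

#E(F_7) = 9


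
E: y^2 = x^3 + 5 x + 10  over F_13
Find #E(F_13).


For each x in F_13, count y with y^2 = x^3 + 5 x + 10 mod 13:
  x = 0: RHS = 10, y in [6, 7]  -> 2 point(s)
  x = 1: RHS = 3, y in [4, 9]  -> 2 point(s)
  x = 3: RHS = 0, y in [0]  -> 1 point(s)
  x = 4: RHS = 3, y in [4, 9]  -> 2 point(s)
  x = 5: RHS = 4, y in [2, 11]  -> 2 point(s)
  x = 6: RHS = 9, y in [3, 10]  -> 2 point(s)
  x = 8: RHS = 3, y in [4, 9]  -> 2 point(s)
  x = 9: RHS = 4, y in [2, 11]  -> 2 point(s)
  x = 12: RHS = 4, y in [2, 11]  -> 2 point(s)
Affine points: 17. Add the point at infinity: total = 18.

#E(F_13) = 18


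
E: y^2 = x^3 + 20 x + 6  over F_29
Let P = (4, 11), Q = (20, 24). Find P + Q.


P != Q, so use the chord formula.
s = (y2 - y1) / (x2 - x1) = (13) / (16) mod 29 = 28
x3 = s^2 - x1 - x2 mod 29 = 28^2 - 4 - 20 = 6
y3 = s (x1 - x3) - y1 mod 29 = 28 * (4 - 6) - 11 = 20

P + Q = (6, 20)


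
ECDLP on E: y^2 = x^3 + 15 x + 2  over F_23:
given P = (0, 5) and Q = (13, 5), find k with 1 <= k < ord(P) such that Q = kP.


Enumerate multiples of P until we hit Q = (13, 5):
  1P = (0, 5)
  2P = (8, 6)
  3P = (1, 15)
  4P = (7, 17)
  5P = (18, 20)
  6P = (14, 14)
  7P = (10, 5)
  8P = (13, 18)
  9P = (11, 7)
  10P = (5, 15)
  11P = (22, 20)
  12P = (19, 4)
  13P = (17, 8)
  14P = (12, 1)
  15P = (6, 20)
  16P = (6, 3)
  17P = (12, 22)
  18P = (17, 15)
  19P = (19, 19)
  20P = (22, 3)
  21P = (5, 8)
  22P = (11, 16)
  23P = (13, 5)
Match found at i = 23.

k = 23


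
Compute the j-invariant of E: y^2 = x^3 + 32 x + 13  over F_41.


Delta = -16(4 a^3 + 27 b^2) mod 41 = 11
-1728 * (4 a)^3 = -1728 * (4*32)^3 mod 41 = 29
j = 29 * 11^(-1) mod 41 = 25

j = 25 (mod 41)


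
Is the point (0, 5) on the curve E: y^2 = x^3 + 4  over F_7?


Check whether y^2 = x^3 + 0 x + 4 (mod 7) for (x, y) = (0, 5).
LHS: y^2 = 5^2 mod 7 = 4
RHS: x^3 + 0 x + 4 = 0^3 + 0*0 + 4 mod 7 = 4
LHS = RHS

Yes, on the curve


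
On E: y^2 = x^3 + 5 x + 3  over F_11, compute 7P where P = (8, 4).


k = 7 = 111_2 (binary, LSB first: 111)
Double-and-add from P = (8, 4):
  bit 0 = 1: acc = O + (8, 4) = (8, 4)
  bit 1 = 1: acc = (8, 4) + (0, 6) = (1, 8)
  bit 2 = 1: acc = (1, 8) + (3, 1) = (0, 5)

7P = (0, 5)


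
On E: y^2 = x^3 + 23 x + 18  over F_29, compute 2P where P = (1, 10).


Doubling: s = (3 x1^2 + a) / (2 y1)
s = (3*1^2 + 23) / (2*10) mod 29 = 10
x3 = s^2 - 2 x1 mod 29 = 10^2 - 2*1 = 11
y3 = s (x1 - x3) - y1 mod 29 = 10 * (1 - 11) - 10 = 6

2P = (11, 6)


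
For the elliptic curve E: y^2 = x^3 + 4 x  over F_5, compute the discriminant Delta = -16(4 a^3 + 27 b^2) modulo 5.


4 a^3 + 27 b^2 = 4*4^3 + 27*0^2 = 256 + 0 = 256
Delta = -16 * (256) = -4096
Delta mod 5 = 4

Delta = 4 (mod 5)


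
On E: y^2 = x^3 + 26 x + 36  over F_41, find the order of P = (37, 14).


Compute successive multiples of P until we hit O:
  1P = (37, 14)
  2P = (29, 13)
  3P = (0, 6)
  4P = (8, 10)
  5P = (28, 24)
  6P = (40, 3)
  7P = (23, 3)
  8P = (4, 9)
  ... (continuing to 37P)
  37P = O

ord(P) = 37


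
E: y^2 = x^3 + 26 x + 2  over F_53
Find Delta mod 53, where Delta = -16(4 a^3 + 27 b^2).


4 a^3 + 27 b^2 = 4*26^3 + 27*2^2 = 70304 + 108 = 70412
Delta = -16 * (70412) = -1126592
Delta mod 53 = 29

Delta = 29 (mod 53)


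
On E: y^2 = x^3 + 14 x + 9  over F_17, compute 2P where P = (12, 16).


Doubling: s = (3 x1^2 + a) / (2 y1)
s = (3*12^2 + 14) / (2*16) mod 17 = 15
x3 = s^2 - 2 x1 mod 17 = 15^2 - 2*12 = 14
y3 = s (x1 - x3) - y1 mod 17 = 15 * (12 - 14) - 16 = 5

2P = (14, 5)


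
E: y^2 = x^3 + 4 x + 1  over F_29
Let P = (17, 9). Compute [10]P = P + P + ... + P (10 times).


k = 10 = 1010_2 (binary, LSB first: 0101)
Double-and-add from P = (17, 9):
  bit 0 = 0: acc unchanged = O
  bit 1 = 1: acc = O + (1, 8) = (1, 8)
  bit 2 = 0: acc unchanged = (1, 8)
  bit 3 = 1: acc = (1, 8) + (28, 5) = (24, 1)

10P = (24, 1)


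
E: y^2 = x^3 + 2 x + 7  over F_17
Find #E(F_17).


For each x in F_17, count y with y^2 = x^3 + 2 x + 7 mod 17:
  x = 2: RHS = 2, y in [6, 11]  -> 2 point(s)
  x = 8: RHS = 8, y in [5, 12]  -> 2 point(s)
  x = 11: RHS = 0, y in [0]  -> 1 point(s)
  x = 12: RHS = 8, y in [5, 12]  -> 2 point(s)
  x = 14: RHS = 8, y in [5, 12]  -> 2 point(s)
  x = 16: RHS = 4, y in [2, 15]  -> 2 point(s)
Affine points: 11. Add the point at infinity: total = 12.

#E(F_17) = 12


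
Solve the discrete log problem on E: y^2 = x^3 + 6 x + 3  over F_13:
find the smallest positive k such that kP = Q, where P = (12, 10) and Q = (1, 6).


Enumerate multiples of P until we hit Q = (1, 6):
  1P = (12, 10)
  2P = (1, 6)
Match found at i = 2.

k = 2


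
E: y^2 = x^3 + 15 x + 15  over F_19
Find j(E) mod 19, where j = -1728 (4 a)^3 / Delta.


Delta = -16(4 a^3 + 27 b^2) mod 19 = 15
-1728 * (4 a)^3 = -1728 * (4*15)^3 mod 19 = 8
j = 8 * 15^(-1) mod 19 = 17

j = 17 (mod 19)


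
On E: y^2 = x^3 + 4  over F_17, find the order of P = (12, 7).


Compute successive multiples of P until we hit O:
  1P = (12, 7)
  2P = (6, 13)
  3P = (0, 15)
  4P = (13, 5)
  5P = (13, 12)
  6P = (0, 2)
  7P = (6, 4)
  8P = (12, 10)
  ... (continuing to 9P)
  9P = O

ord(P) = 9


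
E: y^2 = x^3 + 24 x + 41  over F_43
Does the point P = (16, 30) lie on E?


Check whether y^2 = x^3 + 24 x + 41 (mod 43) for (x, y) = (16, 30).
LHS: y^2 = 30^2 mod 43 = 40
RHS: x^3 + 24 x + 41 = 16^3 + 24*16 + 41 mod 43 = 6
LHS != RHS

No, not on the curve


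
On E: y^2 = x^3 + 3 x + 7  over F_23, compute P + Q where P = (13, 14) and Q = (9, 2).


P != Q, so use the chord formula.
s = (y2 - y1) / (x2 - x1) = (11) / (19) mod 23 = 3
x3 = s^2 - x1 - x2 mod 23 = 3^2 - 13 - 9 = 10
y3 = s (x1 - x3) - y1 mod 23 = 3 * (13 - 10) - 14 = 18

P + Q = (10, 18)


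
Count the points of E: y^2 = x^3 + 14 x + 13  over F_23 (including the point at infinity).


For each x in F_23, count y with y^2 = x^3 + 14 x + 13 mod 23:
  x = 0: RHS = 13, y in [6, 17]  -> 2 point(s)
  x = 2: RHS = 3, y in [7, 16]  -> 2 point(s)
  x = 3: RHS = 13, y in [6, 17]  -> 2 point(s)
  x = 4: RHS = 18, y in [8, 15]  -> 2 point(s)
  x = 5: RHS = 1, y in [1, 22]  -> 2 point(s)
  x = 8: RHS = 16, y in [4, 19]  -> 2 point(s)
  x = 10: RHS = 3, y in [7, 16]  -> 2 point(s)
  x = 11: RHS = 3, y in [7, 16]  -> 2 point(s)
  x = 12: RHS = 0, y in [0]  -> 1 point(s)
  x = 13: RHS = 0, y in [0]  -> 1 point(s)
  x = 14: RHS = 9, y in [3, 20]  -> 2 point(s)
  x = 16: RHS = 9, y in [3, 20]  -> 2 point(s)
  x = 17: RHS = 12, y in [9, 14]  -> 2 point(s)
  x = 18: RHS = 2, y in [5, 18]  -> 2 point(s)
  x = 19: RHS = 8, y in [10, 13]  -> 2 point(s)
  x = 20: RHS = 13, y in [6, 17]  -> 2 point(s)
  x = 21: RHS = 0, y in [0]  -> 1 point(s)
Affine points: 31. Add the point at infinity: total = 32.

#E(F_23) = 32


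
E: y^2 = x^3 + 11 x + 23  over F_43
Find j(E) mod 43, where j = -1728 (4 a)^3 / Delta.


Delta = -16(4 a^3 + 27 b^2) mod 43 = 16
-1728 * (4 a)^3 = -1728 * (4*11)^3 mod 43 = 35
j = 35 * 16^(-1) mod 43 = 21

j = 21 (mod 43)


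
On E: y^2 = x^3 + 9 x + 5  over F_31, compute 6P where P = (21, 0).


k = 6 = 110_2 (binary, LSB first: 011)
Double-and-add from P = (21, 0):
  bit 0 = 0: acc unchanged = O
  bit 1 = 1: acc = O + O = O
  bit 2 = 1: acc = O + O = O

6P = O


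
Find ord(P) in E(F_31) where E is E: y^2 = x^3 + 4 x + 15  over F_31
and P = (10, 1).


Compute successive multiples of P until we hit O:
  1P = (10, 1)
  2P = (20, 29)
  3P = (20, 2)
  4P = (10, 30)
  5P = O

ord(P) = 5


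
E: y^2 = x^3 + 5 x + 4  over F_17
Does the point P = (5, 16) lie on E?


Check whether y^2 = x^3 + 5 x + 4 (mod 17) for (x, y) = (5, 16).
LHS: y^2 = 16^2 mod 17 = 1
RHS: x^3 + 5 x + 4 = 5^3 + 5*5 + 4 mod 17 = 1
LHS = RHS

Yes, on the curve


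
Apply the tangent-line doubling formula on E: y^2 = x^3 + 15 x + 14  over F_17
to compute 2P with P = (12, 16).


Doubling: s = (3 x1^2 + a) / (2 y1)
s = (3*12^2 + 15) / (2*16) mod 17 = 6
x3 = s^2 - 2 x1 mod 17 = 6^2 - 2*12 = 12
y3 = s (x1 - x3) - y1 mod 17 = 6 * (12 - 12) - 16 = 1

2P = (12, 1)


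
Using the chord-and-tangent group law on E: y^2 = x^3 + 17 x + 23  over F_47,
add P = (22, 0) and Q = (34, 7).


P != Q, so use the chord formula.
s = (y2 - y1) / (x2 - x1) = (7) / (12) mod 47 = 28
x3 = s^2 - x1 - x2 mod 47 = 28^2 - 22 - 34 = 23
y3 = s (x1 - x3) - y1 mod 47 = 28 * (22 - 23) - 0 = 19

P + Q = (23, 19)


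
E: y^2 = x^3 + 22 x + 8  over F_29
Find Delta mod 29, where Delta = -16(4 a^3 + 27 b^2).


4 a^3 + 27 b^2 = 4*22^3 + 27*8^2 = 42592 + 1728 = 44320
Delta = -16 * (44320) = -709120
Delta mod 29 = 17

Delta = 17 (mod 29)


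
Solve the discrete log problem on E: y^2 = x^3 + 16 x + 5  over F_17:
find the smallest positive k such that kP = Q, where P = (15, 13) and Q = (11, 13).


Enumerate multiples of P until we hit Q = (11, 13):
  1P = (15, 13)
  2P = (12, 2)
  3P = (11, 13)
Match found at i = 3.

k = 3


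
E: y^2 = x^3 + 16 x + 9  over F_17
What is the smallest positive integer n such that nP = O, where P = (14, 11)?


Compute successive multiples of P until we hit O:
  1P = (14, 11)
  2P = (14, 6)
  3P = O

ord(P) = 3


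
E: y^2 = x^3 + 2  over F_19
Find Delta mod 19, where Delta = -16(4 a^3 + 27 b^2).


4 a^3 + 27 b^2 = 4*0^3 + 27*2^2 = 0 + 108 = 108
Delta = -16 * (108) = -1728
Delta mod 19 = 1

Delta = 1 (mod 19)


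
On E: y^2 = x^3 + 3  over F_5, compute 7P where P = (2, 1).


k = 7 = 111_2 (binary, LSB first: 111)
Double-and-add from P = (2, 1):
  bit 0 = 1: acc = O + (2, 1) = (2, 1)
  bit 1 = 1: acc = (2, 1) + (2, 4) = O
  bit 2 = 1: acc = O + (2, 1) = (2, 1)

7P = (2, 1)


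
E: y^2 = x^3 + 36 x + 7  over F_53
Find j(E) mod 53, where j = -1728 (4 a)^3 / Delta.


Delta = -16(4 a^3 + 27 b^2) mod 53 = 15
-1728 * (4 a)^3 = -1728 * (4*36)^3 mod 53 = 39
j = 39 * 15^(-1) mod 53 = 45

j = 45 (mod 53)


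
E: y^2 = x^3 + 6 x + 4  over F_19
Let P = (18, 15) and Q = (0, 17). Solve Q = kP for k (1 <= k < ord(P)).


Enumerate multiples of P until we hit Q = (0, 17):
  1P = (18, 15)
  2P = (0, 17)
Match found at i = 2.

k = 2


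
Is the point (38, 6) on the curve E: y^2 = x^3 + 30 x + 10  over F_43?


Check whether y^2 = x^3 + 30 x + 10 (mod 43) for (x, y) = (38, 6).
LHS: y^2 = 6^2 mod 43 = 36
RHS: x^3 + 30 x + 10 = 38^3 + 30*38 + 10 mod 43 = 36
LHS = RHS

Yes, on the curve


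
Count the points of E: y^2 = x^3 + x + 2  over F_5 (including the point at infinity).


For each x in F_5, count y with y^2 = x^3 + 1 x + 2 mod 5:
  x = 1: RHS = 4, y in [2, 3]  -> 2 point(s)
  x = 4: RHS = 0, y in [0]  -> 1 point(s)
Affine points: 3. Add the point at infinity: total = 4.

#E(F_5) = 4


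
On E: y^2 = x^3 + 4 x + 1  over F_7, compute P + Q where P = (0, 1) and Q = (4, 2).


P != Q, so use the chord formula.
s = (y2 - y1) / (x2 - x1) = (1) / (4) mod 7 = 2
x3 = s^2 - x1 - x2 mod 7 = 2^2 - 0 - 4 = 0
y3 = s (x1 - x3) - y1 mod 7 = 2 * (0 - 0) - 1 = 6

P + Q = (0, 6)


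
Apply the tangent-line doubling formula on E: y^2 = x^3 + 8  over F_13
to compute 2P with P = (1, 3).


Doubling: s = (3 x1^2 + a) / (2 y1)
s = (3*1^2 + 0) / (2*3) mod 13 = 7
x3 = s^2 - 2 x1 mod 13 = 7^2 - 2*1 = 8
y3 = s (x1 - x3) - y1 mod 13 = 7 * (1 - 8) - 3 = 0

2P = (8, 0)


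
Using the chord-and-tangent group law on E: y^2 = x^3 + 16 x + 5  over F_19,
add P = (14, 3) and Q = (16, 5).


P != Q, so use the chord formula.
s = (y2 - y1) / (x2 - x1) = (2) / (2) mod 19 = 1
x3 = s^2 - x1 - x2 mod 19 = 1^2 - 14 - 16 = 9
y3 = s (x1 - x3) - y1 mod 19 = 1 * (14 - 9) - 3 = 2

P + Q = (9, 2)


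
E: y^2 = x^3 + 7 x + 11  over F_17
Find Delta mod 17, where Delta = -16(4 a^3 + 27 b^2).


4 a^3 + 27 b^2 = 4*7^3 + 27*11^2 = 1372 + 3267 = 4639
Delta = -16 * (4639) = -74224
Delta mod 17 = 15

Delta = 15 (mod 17)


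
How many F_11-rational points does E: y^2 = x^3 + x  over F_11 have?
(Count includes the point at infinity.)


For each x in F_11, count y with y^2 = x^3 + 1 x + 0 mod 11:
  x = 0: RHS = 0, y in [0]  -> 1 point(s)
  x = 5: RHS = 9, y in [3, 8]  -> 2 point(s)
  x = 7: RHS = 9, y in [3, 8]  -> 2 point(s)
  x = 8: RHS = 3, y in [5, 6]  -> 2 point(s)
  x = 9: RHS = 1, y in [1, 10]  -> 2 point(s)
  x = 10: RHS = 9, y in [3, 8]  -> 2 point(s)
Affine points: 11. Add the point at infinity: total = 12.

#E(F_11) = 12


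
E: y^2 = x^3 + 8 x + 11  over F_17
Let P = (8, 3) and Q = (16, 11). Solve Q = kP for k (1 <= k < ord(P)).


Enumerate multiples of P until we hit Q = (16, 11):
  1P = (8, 3)
  2P = (9, 9)
  3P = (2, 16)
  4P = (15, 15)
  5P = (7, 6)
  6P = (11, 6)
  7P = (16, 6)
  8P = (12, 4)
  9P = (13, 0)
  10P = (12, 13)
  11P = (16, 11)
Match found at i = 11.

k = 11


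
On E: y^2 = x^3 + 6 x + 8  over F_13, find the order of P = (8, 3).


Compute successive multiples of P until we hit O:
  1P = (8, 3)
  2P = (7, 4)
  3P = (12, 1)
  4P = (3, 1)
  5P = (11, 1)
  6P = (6, 0)
  7P = (11, 12)
  8P = (3, 12)
  ... (continuing to 12P)
  12P = O

ord(P) = 12


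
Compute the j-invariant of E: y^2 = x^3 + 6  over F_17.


Delta = -16(4 a^3 + 27 b^2) mod 17 = 3
-1728 * (4 a)^3 = -1728 * (4*0)^3 mod 17 = 0
j = 0 * 3^(-1) mod 17 = 0

j = 0 (mod 17)


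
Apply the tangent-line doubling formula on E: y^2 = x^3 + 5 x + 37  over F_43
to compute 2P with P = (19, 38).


Doubling: s = (3 x1^2 + a) / (2 y1)
s = (3*19^2 + 5) / (2*38) mod 43 = 3
x3 = s^2 - 2 x1 mod 43 = 3^2 - 2*19 = 14
y3 = s (x1 - x3) - y1 mod 43 = 3 * (19 - 14) - 38 = 20

2P = (14, 20)


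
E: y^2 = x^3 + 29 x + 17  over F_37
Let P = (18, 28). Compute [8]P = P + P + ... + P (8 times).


k = 8 = 1000_2 (binary, LSB first: 0001)
Double-and-add from P = (18, 28):
  bit 0 = 0: acc unchanged = O
  bit 1 = 0: acc unchanged = O
  bit 2 = 0: acc unchanged = O
  bit 3 = 1: acc = O + (17, 24) = (17, 24)

8P = (17, 24)


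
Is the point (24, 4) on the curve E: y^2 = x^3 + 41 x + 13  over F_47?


Check whether y^2 = x^3 + 41 x + 13 (mod 47) for (x, y) = (24, 4).
LHS: y^2 = 4^2 mod 47 = 16
RHS: x^3 + 41 x + 13 = 24^3 + 41*24 + 13 mod 47 = 16
LHS = RHS

Yes, on the curve


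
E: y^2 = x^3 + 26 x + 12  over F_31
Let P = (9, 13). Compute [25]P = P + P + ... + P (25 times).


k = 25 = 11001_2 (binary, LSB first: 10011)
Double-and-add from P = (9, 13):
  bit 0 = 1: acc = O + (9, 13) = (9, 13)
  bit 1 = 0: acc unchanged = (9, 13)
  bit 2 = 0: acc unchanged = (9, 13)
  bit 3 = 1: acc = (9, 13) + (22, 14) = (20, 10)
  bit 4 = 1: acc = (20, 10) + (5, 22) = (24, 18)

25P = (24, 18)


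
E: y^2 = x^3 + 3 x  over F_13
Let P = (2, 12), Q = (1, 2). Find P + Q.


P != Q, so use the chord formula.
s = (y2 - y1) / (x2 - x1) = (3) / (12) mod 13 = 10
x3 = s^2 - x1 - x2 mod 13 = 10^2 - 2 - 1 = 6
y3 = s (x1 - x3) - y1 mod 13 = 10 * (2 - 6) - 12 = 0

P + Q = (6, 0)


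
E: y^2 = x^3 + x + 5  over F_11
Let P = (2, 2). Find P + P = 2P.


Doubling: s = (3 x1^2 + a) / (2 y1)
s = (3*2^2 + 1) / (2*2) mod 11 = 6
x3 = s^2 - 2 x1 mod 11 = 6^2 - 2*2 = 10
y3 = s (x1 - x3) - y1 mod 11 = 6 * (2 - 10) - 2 = 5

2P = (10, 5)


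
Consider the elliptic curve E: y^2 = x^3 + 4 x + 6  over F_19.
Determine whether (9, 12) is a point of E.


Check whether y^2 = x^3 + 4 x + 6 (mod 19) for (x, y) = (9, 12).
LHS: y^2 = 12^2 mod 19 = 11
RHS: x^3 + 4 x + 6 = 9^3 + 4*9 + 6 mod 19 = 11
LHS = RHS

Yes, on the curve


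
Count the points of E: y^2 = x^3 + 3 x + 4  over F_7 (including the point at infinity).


For each x in F_7, count y with y^2 = x^3 + 3 x + 4 mod 7:
  x = 0: RHS = 4, y in [2, 5]  -> 2 point(s)
  x = 1: RHS = 1, y in [1, 6]  -> 2 point(s)
  x = 2: RHS = 4, y in [2, 5]  -> 2 point(s)
  x = 5: RHS = 4, y in [2, 5]  -> 2 point(s)
  x = 6: RHS = 0, y in [0]  -> 1 point(s)
Affine points: 9. Add the point at infinity: total = 10.

#E(F_7) = 10


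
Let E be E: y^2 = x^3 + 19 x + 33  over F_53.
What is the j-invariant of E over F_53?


Delta = -16(4 a^3 + 27 b^2) mod 53 = 3
-1728 * (4 a)^3 = -1728 * (4*19)^3 mod 53 = 47
j = 47 * 3^(-1) mod 53 = 51

j = 51 (mod 53)


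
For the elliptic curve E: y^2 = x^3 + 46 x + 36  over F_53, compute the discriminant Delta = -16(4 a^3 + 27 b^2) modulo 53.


4 a^3 + 27 b^2 = 4*46^3 + 27*36^2 = 389344 + 34992 = 424336
Delta = -16 * (424336) = -6789376
Delta mod 53 = 30

Delta = 30 (mod 53)


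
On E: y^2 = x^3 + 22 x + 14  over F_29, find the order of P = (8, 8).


Compute successive multiples of P until we hit O:
  1P = (8, 8)
  2P = (12, 11)
  3P = (15, 23)
  4P = (10, 25)
  5P = (18, 23)
  6P = (27, 7)
  7P = (3, 7)
  8P = (25, 6)
  ... (continuing to 27P)
  27P = O

ord(P) = 27


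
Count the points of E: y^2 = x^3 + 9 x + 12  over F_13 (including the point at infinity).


For each x in F_13, count y with y^2 = x^3 + 9 x + 12 mod 13:
  x = 0: RHS = 12, y in [5, 8]  -> 2 point(s)
  x = 1: RHS = 9, y in [3, 10]  -> 2 point(s)
  x = 2: RHS = 12, y in [5, 8]  -> 2 point(s)
  x = 3: RHS = 1, y in [1, 12]  -> 2 point(s)
  x = 5: RHS = 0, y in [0]  -> 1 point(s)
  x = 6: RHS = 9, y in [3, 10]  -> 2 point(s)
  x = 9: RHS = 3, y in [4, 9]  -> 2 point(s)
  x = 10: RHS = 10, y in [6, 7]  -> 2 point(s)
  x = 11: RHS = 12, y in [5, 8]  -> 2 point(s)
Affine points: 17. Add the point at infinity: total = 18.

#E(F_13) = 18


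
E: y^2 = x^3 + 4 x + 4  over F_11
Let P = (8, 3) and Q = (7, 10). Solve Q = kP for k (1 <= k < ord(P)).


Enumerate multiples of P until we hit Q = (7, 10):
  1P = (8, 3)
  2P = (0, 9)
  3P = (7, 10)
Match found at i = 3.

k = 3


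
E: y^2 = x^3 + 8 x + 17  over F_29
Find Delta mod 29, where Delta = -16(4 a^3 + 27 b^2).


4 a^3 + 27 b^2 = 4*8^3 + 27*17^2 = 2048 + 7803 = 9851
Delta = -16 * (9851) = -157616
Delta mod 29 = 28

Delta = 28 (mod 29)


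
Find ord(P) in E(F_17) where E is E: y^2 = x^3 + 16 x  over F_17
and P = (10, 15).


Compute successive multiples of P until we hit O:
  1P = (10, 15)
  2P = (16, 0)
  3P = (10, 2)
  4P = O

ord(P) = 4


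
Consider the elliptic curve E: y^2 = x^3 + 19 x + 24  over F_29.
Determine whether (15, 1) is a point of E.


Check whether y^2 = x^3 + 19 x + 24 (mod 29) for (x, y) = (15, 1).
LHS: y^2 = 1^2 mod 29 = 1
RHS: x^3 + 19 x + 24 = 15^3 + 19*15 + 24 mod 29 = 1
LHS = RHS

Yes, on the curve


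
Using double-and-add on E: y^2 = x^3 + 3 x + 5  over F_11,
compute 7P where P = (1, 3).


k = 7 = 111_2 (binary, LSB first: 111)
Double-and-add from P = (1, 3):
  bit 0 = 1: acc = O + (1, 3) = (1, 3)
  bit 1 = 1: acc = (1, 3) + (10, 10) = (4, 2)
  bit 2 = 1: acc = (4, 2) + (0, 4) = (10, 1)

7P = (10, 1)


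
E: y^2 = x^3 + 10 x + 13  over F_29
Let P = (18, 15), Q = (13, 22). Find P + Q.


P != Q, so use the chord formula.
s = (y2 - y1) / (x2 - x1) = (7) / (24) mod 29 = 16
x3 = s^2 - x1 - x2 mod 29 = 16^2 - 18 - 13 = 22
y3 = s (x1 - x3) - y1 mod 29 = 16 * (18 - 22) - 15 = 8

P + Q = (22, 8)


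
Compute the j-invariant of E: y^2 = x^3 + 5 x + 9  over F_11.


Delta = -16(4 a^3 + 27 b^2) mod 11 = 7
-1728 * (4 a)^3 = -1728 * (4*5)^3 mod 11 = 8
j = 8 * 7^(-1) mod 11 = 9

j = 9 (mod 11)


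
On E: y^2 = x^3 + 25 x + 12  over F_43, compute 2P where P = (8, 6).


Doubling: s = (3 x1^2 + a) / (2 y1)
s = (3*8^2 + 25) / (2*6) mod 43 = 36
x3 = s^2 - 2 x1 mod 43 = 36^2 - 2*8 = 33
y3 = s (x1 - x3) - y1 mod 43 = 36 * (8 - 33) - 6 = 40

2P = (33, 40)


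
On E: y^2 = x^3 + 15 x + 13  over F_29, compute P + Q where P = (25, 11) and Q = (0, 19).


P != Q, so use the chord formula.
s = (y2 - y1) / (x2 - x1) = (8) / (4) mod 29 = 2
x3 = s^2 - x1 - x2 mod 29 = 2^2 - 25 - 0 = 8
y3 = s (x1 - x3) - y1 mod 29 = 2 * (25 - 8) - 11 = 23

P + Q = (8, 23)
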